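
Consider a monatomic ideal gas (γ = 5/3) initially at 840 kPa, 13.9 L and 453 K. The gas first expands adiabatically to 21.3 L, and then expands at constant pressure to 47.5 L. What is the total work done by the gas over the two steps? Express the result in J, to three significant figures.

Step 1 (adiabatic): W = (P₁V₁ − P₂V₂)/(γ−1) = (11676 − 8785)/0.667 = 4337 J.
After step 1: P = 412.4 kPa, V = 21.3 L, T = 340.8 K.
Step 2 (isobaric): W = PΔV = (412.4 kPa)(47.5 − 21.3 L) = 10805 J.
W_total = 4337 + 10805 = 15143 J.

W_total ≈ 15100 J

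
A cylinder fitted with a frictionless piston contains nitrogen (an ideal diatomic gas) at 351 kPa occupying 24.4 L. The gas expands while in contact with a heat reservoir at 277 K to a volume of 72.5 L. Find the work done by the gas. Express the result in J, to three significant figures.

W ≈ 9330 J

Isothermal: W = nRT ln(V₂/V₁) = P₁V₁ ln(V₂/V₁).
P₁V₁ = (351 kPa)(24.4 L) = 8564 J.
W = 8564 × ln(72.5/24.4) = 8564 × 1.089
W_by_gas = 9327 J.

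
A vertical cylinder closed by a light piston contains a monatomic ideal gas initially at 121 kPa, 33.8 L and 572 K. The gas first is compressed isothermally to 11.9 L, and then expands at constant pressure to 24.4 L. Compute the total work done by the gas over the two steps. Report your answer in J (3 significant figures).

W_total ≈ 26.6 J

Step 1 (isothermal): W = P₁V₁ ln(V₂/V₁) = (4090) ln(11.9/33.8) = -4269 J.
After step 1: P = 343.7 kPa, V = 11.9 L, T = 572 K.
Step 2 (isobaric): W = PΔV = (343.7 kPa)(24.4 − 11.9 L) = 4296 J.
W_total = -4269 + 4296 = 26.57 J.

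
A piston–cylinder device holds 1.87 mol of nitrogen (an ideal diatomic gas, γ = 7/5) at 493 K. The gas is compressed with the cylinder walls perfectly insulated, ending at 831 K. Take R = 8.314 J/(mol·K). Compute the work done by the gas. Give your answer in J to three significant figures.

Adiabatic ⇒ Q = 0, so W_by = −ΔU = nCᵥ(T₁ − T₂).
Cᵥ = 5R/2 = 20.79 J/(mol·K).
W = (1.87)(20.79)(493 − 831) = -13137 J.

W ≈ -13100 J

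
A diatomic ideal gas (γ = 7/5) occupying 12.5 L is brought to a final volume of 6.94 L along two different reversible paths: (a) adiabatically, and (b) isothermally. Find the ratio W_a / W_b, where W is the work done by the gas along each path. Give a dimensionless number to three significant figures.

Path (a) adiabatic: W = P₁V₁(1 − (V₁/V₂)^(γ−1))/(γ−1) → W_a/(P₁V₁) = -0.6634.
Path (b) isothermal: W = P₁V₁ ln(V₂/V₁) → W_b/(P₁V₁) = -0.5884.
W_a / W_b = -0.6634 / -0.5884 = 1.127.

W_a / W_b ≈ 1.13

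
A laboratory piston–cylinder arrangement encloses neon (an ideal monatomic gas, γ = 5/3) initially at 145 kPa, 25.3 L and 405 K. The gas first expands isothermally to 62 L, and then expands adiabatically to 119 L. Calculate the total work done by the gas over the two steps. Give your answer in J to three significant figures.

W_total ≈ 5230 J

Step 1 (isothermal): W = P₁V₁ ln(V₂/V₁) = (3668) ln(62/25.3) = 3288 J.
After step 1: P = 59.17 kPa, V = 62 L, T = 405 K.
Step 2 (adiabatic): W = (P₁V₁ − P₂V₂)/(γ−1) = (3668 − 2375)/0.667 = 1940 J.
W_total = 3288 + 1940 = 5228 J.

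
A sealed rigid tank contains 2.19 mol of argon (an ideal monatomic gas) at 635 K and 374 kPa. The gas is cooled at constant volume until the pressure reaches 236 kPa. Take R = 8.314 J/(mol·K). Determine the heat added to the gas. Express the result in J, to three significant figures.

Constant volume ⇒ W = 0, so Q = ΔU = nCᵥΔT with Cᵥ = 3R/2 = 12.47 J/(mol·K).
At constant V, T₂/T₁ = P₂/P₁ ⇒ ΔT = T₁(P₂/P₁ − 1) = 635·(236/374 − 1) = -234.3 K.
ΔU = (2.19)(12.47)(-234.3) = -6399 J.

Q ≈ -6400 J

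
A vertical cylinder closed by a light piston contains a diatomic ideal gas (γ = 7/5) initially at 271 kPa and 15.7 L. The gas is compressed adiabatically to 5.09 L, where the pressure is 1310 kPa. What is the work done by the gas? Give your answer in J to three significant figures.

Adiabatic: W = (P₁V₁ − P₂V₂)/(γ − 1) with γ = 7/5.
P₁V₁ = 4255 J, P₂V₂ = 6668 J.
W = (4255 − 6668) / 0.4 = -6033 J.

W ≈ -6030 J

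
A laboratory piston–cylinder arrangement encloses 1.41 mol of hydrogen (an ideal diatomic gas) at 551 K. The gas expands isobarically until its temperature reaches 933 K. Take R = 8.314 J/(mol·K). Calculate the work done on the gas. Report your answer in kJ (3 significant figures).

W ≈ -4.48 kJ

Isobaric: W = P ΔV = nR ΔT.
W = (1.41)(8.314)(933 − 551) = 4478 J.
Work on gas = −W_by = -4478 J.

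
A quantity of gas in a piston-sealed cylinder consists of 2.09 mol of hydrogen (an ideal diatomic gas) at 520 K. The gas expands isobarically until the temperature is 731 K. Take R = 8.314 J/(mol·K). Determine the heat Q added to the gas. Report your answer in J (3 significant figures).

Isobaric: W = nRΔT = (2.09)(8.314)(211) = 3666 J.
ΔU = nCᵥΔT with Cᵥ = 5R/2: ΔU = (2.09)(20.79)(211) = 9166 J.
Q = ΔU + W = 9166 + 3666 = 12832 J.

Q ≈ 12800 J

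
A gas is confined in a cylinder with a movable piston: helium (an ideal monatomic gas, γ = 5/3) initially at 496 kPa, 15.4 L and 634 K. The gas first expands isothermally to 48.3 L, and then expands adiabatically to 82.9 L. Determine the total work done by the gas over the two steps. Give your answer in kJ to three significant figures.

Step 1 (isothermal): W = P₁V₁ ln(V₂/V₁) = (7638) ln(48.3/15.4) = 8731 J.
After step 1: P = 158.1 kPa, V = 48.3 L, T = 634 K.
Step 2 (adiabatic): W = (P₁V₁ − P₂V₂)/(γ−1) = (7638 − 5328)/0.667 = 3465 J.
W_total = 8731 + 3465 = 12196 J.

W_total ≈ 12.2 kJ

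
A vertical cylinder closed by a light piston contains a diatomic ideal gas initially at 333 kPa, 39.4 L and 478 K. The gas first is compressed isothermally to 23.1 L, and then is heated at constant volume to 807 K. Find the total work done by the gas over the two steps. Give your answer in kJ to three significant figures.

Step 1 (isothermal): W = P₁V₁ ln(V₂/V₁) = (13120) ln(23.1/39.4) = -7005 J.
Step 2 (isochoric): W = 0 (constant volume).
W_total = -7005 + 0 = -7005 J.

W_total ≈ -7.01 kJ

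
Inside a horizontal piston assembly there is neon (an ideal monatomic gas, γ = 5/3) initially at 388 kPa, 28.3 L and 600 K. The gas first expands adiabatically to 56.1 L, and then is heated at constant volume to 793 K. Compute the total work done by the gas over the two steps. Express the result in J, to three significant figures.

Step 1 (adiabatic): W = (P₁V₁ − P₂V₂)/(γ−1) = (10980 − 6958)/0.667 = 6033 J.
Step 2 (isochoric): W = 0 (constant volume).
W_total = 6033 + 0 = 6033 J.

W_total ≈ 6030 J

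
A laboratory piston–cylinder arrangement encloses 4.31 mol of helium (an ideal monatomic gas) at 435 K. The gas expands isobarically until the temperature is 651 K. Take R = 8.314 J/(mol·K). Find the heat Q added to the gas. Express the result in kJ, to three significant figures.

Isobaric: W = nRΔT = (4.31)(8.314)(216) = 7740 J.
ΔU = nCᵥΔT with Cᵥ = 3R/2: ΔU = (4.31)(12.47)(216) = 11610 J.
Q = ΔU + W = 11610 + 7740 = 19350 J.

Q ≈ 19.4 kJ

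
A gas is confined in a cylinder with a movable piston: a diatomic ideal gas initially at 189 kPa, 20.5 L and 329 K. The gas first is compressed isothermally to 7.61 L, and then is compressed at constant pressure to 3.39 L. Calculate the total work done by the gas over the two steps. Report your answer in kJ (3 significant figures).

Step 1 (isothermal): W = P₁V₁ ln(V₂/V₁) = (3874) ln(7.61/20.5) = -3839 J.
After step 1: P = 509.1 kPa, V = 7.61 L, T = 329 K.
Step 2 (isobaric): W = PΔV = (509.1 kPa)(3.39 − 7.61 L) = -2149 J.
W_total = -3839 − 2149 = -5988 J.

W_total ≈ -5.99 kJ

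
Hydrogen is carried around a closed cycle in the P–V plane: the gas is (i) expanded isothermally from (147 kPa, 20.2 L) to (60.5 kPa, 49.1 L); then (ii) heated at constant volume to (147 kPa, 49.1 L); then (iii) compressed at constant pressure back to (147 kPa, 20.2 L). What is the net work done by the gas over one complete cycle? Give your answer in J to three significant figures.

W_net ≈ -1610 J

Leg (i): W = PᵢVᵢ ln(V_f/Vᵢ) = (2969) ln(49.1/20.2) = 2637 J.
Leg (ii): W = 0.
Leg (iii): W = PΔV = (147)(20.2 − 49.1) = -4248 J.
W_net = 2637 − 4248 = -1611 J.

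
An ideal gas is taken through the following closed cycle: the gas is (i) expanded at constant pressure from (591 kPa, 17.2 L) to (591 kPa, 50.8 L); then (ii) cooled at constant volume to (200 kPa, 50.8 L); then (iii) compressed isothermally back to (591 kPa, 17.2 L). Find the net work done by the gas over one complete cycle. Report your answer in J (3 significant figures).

Leg (i): W = PΔV = (591)(50.8 − 17.2) = 19858 J.
Leg (ii): W = 0.
Leg (iii): W = PᵢVᵢ ln(V_f/Vᵢ) = (10160) ln(17.2/50.8) = -11003 J.
W_net = 19858 − 11003 = 8854 J.

W_net ≈ 8850 J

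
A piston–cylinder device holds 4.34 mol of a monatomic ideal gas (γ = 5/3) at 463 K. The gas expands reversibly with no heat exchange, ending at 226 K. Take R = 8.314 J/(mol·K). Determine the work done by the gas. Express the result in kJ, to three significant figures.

Adiabatic ⇒ Q = 0, so W_by = −ΔU = nCᵥ(T₁ − T₂).
Cᵥ = 3R/2 = 12.47 J/(mol·K).
W = (4.34)(12.47)(463 − 226) = 12827 J.

W ≈ 12.8 kJ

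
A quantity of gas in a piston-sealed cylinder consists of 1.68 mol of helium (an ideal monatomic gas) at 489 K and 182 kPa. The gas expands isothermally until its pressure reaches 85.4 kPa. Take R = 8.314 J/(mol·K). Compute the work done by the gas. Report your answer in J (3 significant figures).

Isothermal process: W = nRT ln(V₂/V₁) = nRT ln(P₁/P₂).
W = (1.68)(8.314)(489) × ln(182/85.4)
  = 6830 × ln(2.131) = 6830 × 0.7567
W_by_gas = 5168 J.

W ≈ 5170 J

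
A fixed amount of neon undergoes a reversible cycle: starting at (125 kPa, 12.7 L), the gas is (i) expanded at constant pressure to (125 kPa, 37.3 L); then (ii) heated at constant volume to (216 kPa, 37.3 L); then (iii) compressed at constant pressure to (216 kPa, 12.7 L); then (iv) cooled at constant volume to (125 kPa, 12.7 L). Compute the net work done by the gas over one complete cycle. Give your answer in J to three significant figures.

W_net ≈ -2240 J

Constant-volume legs do no work.
W(i) = (125)(37.3 − 12.7) = 3075 J; W(iii) = (216)(12.7 − 37.3) = -5314 J.
W_net = 3075 − 5314 = -2239 J (the counter-clockwise enclosed area).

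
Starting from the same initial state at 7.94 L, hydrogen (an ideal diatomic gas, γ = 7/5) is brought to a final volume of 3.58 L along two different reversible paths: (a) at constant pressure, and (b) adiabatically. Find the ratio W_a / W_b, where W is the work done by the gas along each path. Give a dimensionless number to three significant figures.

W_a / W_b ≈ 0.585

Path (a) isobaric: W = P₁(V₂ − V₁) → W_a/(P₁V₁) = -0.5491.
Path (b) adiabatic: W = P₁V₁(1 − (V₁/V₂)^(γ−1))/(γ−1) → W_b/(P₁V₁) = -0.9381.
W_a / W_b = -0.5491 / -0.9381 = 0.5854.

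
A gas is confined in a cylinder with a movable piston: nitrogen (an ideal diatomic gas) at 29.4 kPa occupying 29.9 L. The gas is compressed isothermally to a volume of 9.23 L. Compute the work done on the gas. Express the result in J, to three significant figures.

Isothermal: W = nRT ln(V₂/V₁) = P₁V₁ ln(V₂/V₁).
P₁V₁ = (29.4 kPa)(29.9 L) = 879.1 J.
W = 879.1 × ln(9.23/29.9) = 879.1 × -1.175
W_by_gas = -1033 J; work on gas = −W_by = 1033 J.

W ≈ 1030 J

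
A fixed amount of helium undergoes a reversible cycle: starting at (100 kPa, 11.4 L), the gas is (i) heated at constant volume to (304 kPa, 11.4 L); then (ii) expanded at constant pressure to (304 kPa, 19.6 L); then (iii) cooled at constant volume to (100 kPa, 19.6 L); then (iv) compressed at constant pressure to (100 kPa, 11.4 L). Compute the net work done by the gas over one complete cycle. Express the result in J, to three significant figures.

Constant-volume legs do no work.
W(ii) = (304)(19.6 − 11.4) = 2493 J; W(iv) = (100)(11.4 − 19.6) = -820 J.
W_net = 2493 − 820 = 1673 J (the clockwise enclosed area).

W_net ≈ 1670 J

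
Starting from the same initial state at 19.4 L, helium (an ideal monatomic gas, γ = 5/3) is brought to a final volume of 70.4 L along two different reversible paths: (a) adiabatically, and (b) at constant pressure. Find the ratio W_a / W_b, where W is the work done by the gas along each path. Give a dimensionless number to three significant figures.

W_a / W_b ≈ 0.329

Path (a) adiabatic: W = P₁V₁(1 − (V₁/V₂)^(γ−1))/(γ−1) → W_a/(P₁V₁) = 0.8648.
Path (b) isobaric: W = P₁(V₂ − V₁) → W_b/(P₁V₁) = 2.629.
W_a / W_b = 0.8648 / 2.629 = 0.329.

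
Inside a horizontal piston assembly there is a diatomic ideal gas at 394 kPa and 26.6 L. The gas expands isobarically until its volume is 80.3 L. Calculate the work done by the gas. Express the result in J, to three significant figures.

W ≈ 21200 J

Isobaric: W = P ΔV.
W = (394 kPa)(80.3 − 26.6 L) = (394)(53.7) = 21158 J.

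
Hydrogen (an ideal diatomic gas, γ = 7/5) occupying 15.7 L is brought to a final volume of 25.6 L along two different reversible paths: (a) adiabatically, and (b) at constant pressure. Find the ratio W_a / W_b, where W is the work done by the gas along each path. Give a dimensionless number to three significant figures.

Path (a) adiabatic: W = P₁V₁(1 − (V₁/V₂)^(γ−1))/(γ−1) → W_a/(P₁V₁) = 0.4441.
Path (b) isobaric: W = P₁(V₂ − V₁) → W_b/(P₁V₁) = 0.6306.
W_a / W_b = 0.4441 / 0.6306 = 0.7043.

W_a / W_b ≈ 0.704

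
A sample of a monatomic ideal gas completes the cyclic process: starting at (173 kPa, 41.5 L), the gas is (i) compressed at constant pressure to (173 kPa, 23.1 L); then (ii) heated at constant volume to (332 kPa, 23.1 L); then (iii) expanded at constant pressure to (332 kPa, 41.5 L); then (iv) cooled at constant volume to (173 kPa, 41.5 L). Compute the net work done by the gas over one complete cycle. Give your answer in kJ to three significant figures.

Constant-volume legs do no work.
W(i) = (173)(23.1 − 41.5) = -3183 J; W(iii) = (332)(41.5 − 23.1) = 6109 J.
W_net = -3183 + 6109 = 2926 J (the clockwise enclosed area).

W_net ≈ 2.93 kJ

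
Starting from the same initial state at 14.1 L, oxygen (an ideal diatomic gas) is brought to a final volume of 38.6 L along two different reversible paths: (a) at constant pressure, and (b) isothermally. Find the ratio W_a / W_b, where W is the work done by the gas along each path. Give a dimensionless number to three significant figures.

W_a / W_b ≈ 1.73

Path (a) isobaric: W = P₁(V₂ − V₁) → W_a/(P₁V₁) = 1.738.
Path (b) isothermal: W = P₁V₁ ln(V₂/V₁) → W_b/(P₁V₁) = 1.007.
W_a / W_b = 1.738 / 1.007 = 1.725.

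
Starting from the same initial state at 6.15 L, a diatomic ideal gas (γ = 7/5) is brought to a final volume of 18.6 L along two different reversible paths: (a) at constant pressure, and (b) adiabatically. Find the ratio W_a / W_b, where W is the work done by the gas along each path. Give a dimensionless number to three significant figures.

W_a / W_b ≈ 2.26

Path (a) isobaric: W = P₁(V₂ − V₁) → W_a/(P₁V₁) = 2.024.
Path (b) adiabatic: W = P₁V₁(1 − (V₁/V₂)^(γ−1))/(γ−1) → W_b/(P₁V₁) = 0.8942.
W_a / W_b = 2.024 / 0.8942 = 2.264.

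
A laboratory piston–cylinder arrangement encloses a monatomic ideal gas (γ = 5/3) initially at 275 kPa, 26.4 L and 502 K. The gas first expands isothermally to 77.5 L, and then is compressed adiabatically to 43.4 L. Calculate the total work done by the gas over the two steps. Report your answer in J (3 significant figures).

W_total ≈ 2680 J

Step 1 (isothermal): W = P₁V₁ ln(V₂/V₁) = (7260) ln(77.5/26.4) = 7818 J.
After step 1: P = 93.68 kPa, V = 77.5 L, T = 502 K.
Step 2 (adiabatic): W = (P₁V₁ − P₂V₂)/(γ−1) = (7260 − 10686)/0.667 = -5139 J.
W_total = 7818 − 5139 = 2680 J.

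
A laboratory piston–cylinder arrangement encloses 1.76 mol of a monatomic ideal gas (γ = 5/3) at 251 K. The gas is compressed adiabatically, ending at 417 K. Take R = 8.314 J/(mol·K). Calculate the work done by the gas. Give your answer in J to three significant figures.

W ≈ -3640 J

Adiabatic ⇒ Q = 0, so W_by = −ΔU = nCᵥ(T₁ − T₂).
Cᵥ = 3R/2 = 12.47 J/(mol·K).
W = (1.76)(12.47)(251 − 417) = -3644 J.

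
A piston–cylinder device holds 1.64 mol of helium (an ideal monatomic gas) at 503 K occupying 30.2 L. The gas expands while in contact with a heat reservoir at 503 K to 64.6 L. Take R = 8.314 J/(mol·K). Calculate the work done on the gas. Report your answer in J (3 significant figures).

Isothermal: W = nRT ln(V₂/V₁).
W = (1.64)(8.314)(503) × ln(64.6/30.2)
  = 6858 × 0.7604
W_by_gas = 5215 J; work on gas = −W_by = -5215 J.

W ≈ -5210 J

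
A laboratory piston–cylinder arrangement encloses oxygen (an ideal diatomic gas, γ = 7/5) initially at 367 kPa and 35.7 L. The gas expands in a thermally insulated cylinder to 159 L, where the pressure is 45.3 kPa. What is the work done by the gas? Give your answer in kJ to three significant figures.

Adiabatic: W = (P₁V₁ − P₂V₂)/(γ − 1) with γ = 7/5.
P₁V₁ = 13102 J, P₂V₂ = 7203 J.
W = (13102 − 7203) / 0.4 = 14748 J.

W ≈ 14.7 kJ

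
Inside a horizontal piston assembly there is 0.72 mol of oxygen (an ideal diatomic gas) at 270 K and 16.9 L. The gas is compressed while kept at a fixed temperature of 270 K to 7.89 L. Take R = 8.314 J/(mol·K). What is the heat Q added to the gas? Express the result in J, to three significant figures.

Isothermal ⇒ ΔU = 0, so Q = W = nRT ln(V₂/V₁).
Q = (0.72)(8.314)(270) ln(7.89/16.9) = 1616 × -0.7617 = -1231 J.

Q ≈ -1230 J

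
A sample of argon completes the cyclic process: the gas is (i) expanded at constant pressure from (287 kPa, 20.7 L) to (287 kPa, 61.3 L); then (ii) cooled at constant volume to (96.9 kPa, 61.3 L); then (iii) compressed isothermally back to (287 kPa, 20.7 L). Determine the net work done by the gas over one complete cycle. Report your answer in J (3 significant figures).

Leg (i): W = PΔV = (287)(61.3 − 20.7) = 11652 J.
Leg (ii): W = 0.
Leg (iii): W = PᵢVᵢ ln(V_f/Vᵢ) = (5940) ln(20.7/61.3) = -6449 J.
W_net = 11652 − 6449 = 5203 J.

W_net ≈ 5200 J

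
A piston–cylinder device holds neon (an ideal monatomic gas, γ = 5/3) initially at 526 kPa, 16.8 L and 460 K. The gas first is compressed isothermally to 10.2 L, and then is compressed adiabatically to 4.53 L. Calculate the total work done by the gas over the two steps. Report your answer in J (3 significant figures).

Step 1 (isothermal): W = P₁V₁ ln(V₂/V₁) = (8837) ln(10.2/16.8) = -4409 J.
After step 1: P = 866.4 kPa, V = 10.2 L, T = 460 K.
Step 2 (adiabatic): W = (P₁V₁ − P₂V₂)/(γ−1) = (8837 − 15181)/0.667 = -9516 J.
W_total = -4409 − 9516 = -13926 J.

W_total ≈ -13900 J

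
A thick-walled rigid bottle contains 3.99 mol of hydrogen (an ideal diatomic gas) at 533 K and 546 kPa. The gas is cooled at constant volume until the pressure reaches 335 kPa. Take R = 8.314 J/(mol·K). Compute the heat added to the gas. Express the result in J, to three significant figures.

Q ≈ -17100 J

Constant volume ⇒ W = 0, so Q = ΔU = nCᵥΔT with Cᵥ = 5R/2 = 20.79 J/(mol·K).
At constant V, T₂/T₁ = P₂/P₁ ⇒ ΔT = T₁(P₂/P₁ − 1) = 533·(335/546 − 1) = -206 K.
ΔU = (3.99)(20.79)(-206) = -17082 J.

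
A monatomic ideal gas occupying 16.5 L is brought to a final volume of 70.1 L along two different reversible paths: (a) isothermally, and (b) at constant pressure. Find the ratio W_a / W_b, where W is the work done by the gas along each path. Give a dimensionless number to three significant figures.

Path (a) isothermal: W = P₁V₁ ln(V₂/V₁) → W_a/(P₁V₁) = 1.447.
Path (b) isobaric: W = P₁(V₂ − V₁) → W_b/(P₁V₁) = 3.248.
W_a / W_b = 1.447 / 3.248 = 0.4453.

W_a / W_b ≈ 0.445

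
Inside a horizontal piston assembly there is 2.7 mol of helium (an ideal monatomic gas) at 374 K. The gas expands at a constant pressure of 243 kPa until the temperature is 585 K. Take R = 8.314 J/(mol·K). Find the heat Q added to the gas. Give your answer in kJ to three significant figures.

Q ≈ 11.8 kJ

Isobaric: W = nRΔT = (2.7)(8.314)(211) = 4736 J.
ΔU = nCᵥΔT with Cᵥ = 3R/2: ΔU = (2.7)(12.47)(211) = 7105 J.
Q = ΔU + W = 7105 + 4736 = 11841 J.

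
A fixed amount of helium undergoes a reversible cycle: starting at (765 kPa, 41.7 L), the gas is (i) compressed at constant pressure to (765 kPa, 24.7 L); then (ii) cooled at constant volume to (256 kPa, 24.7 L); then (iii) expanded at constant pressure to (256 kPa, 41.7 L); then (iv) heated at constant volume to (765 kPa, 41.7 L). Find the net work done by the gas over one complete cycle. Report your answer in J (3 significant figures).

Constant-volume legs do no work.
W(i) = (765)(24.7 − 41.7) = -13005 J; W(iii) = (256)(41.7 − 24.7) = 4352 J.
W_net = -13005 + 4352 = -8653 J (the counter-clockwise enclosed area).

W_net ≈ -8650 J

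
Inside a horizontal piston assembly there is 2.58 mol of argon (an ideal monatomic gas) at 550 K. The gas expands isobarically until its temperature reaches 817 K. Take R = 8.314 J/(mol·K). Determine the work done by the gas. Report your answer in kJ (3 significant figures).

W ≈ 5.73 kJ

Isobaric: W = P ΔV = nR ΔT.
W = (2.58)(8.314)(817 − 550) = 5727 J.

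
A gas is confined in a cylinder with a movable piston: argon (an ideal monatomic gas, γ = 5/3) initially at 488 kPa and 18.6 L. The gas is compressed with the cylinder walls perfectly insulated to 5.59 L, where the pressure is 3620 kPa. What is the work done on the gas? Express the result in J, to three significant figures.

Adiabatic: W = (P₁V₁ − P₂V₂)/(γ − 1) with γ = 5/3.
P₁V₁ = 9077 J, P₂V₂ = 20236 J.
W = (9077 − 20236) / 0.6667 = -16738 J.
Work on gas = −W_by = 16738 J.

W ≈ 16700 J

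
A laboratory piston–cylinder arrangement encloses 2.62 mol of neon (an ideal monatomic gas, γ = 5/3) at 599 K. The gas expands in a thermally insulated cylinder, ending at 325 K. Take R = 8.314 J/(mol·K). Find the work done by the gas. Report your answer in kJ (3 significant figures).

Adiabatic ⇒ Q = 0, so W_by = −ΔU = nCᵥ(T₁ − T₂).
Cᵥ = 3R/2 = 12.47 J/(mol·K).
W = (2.62)(12.47)(599 − 325) = 8953 J.

W ≈ 8.95 kJ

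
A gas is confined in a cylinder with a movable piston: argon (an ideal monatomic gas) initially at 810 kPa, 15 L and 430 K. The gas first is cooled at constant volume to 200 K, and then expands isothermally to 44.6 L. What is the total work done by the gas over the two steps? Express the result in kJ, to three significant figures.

W_total ≈ 6.16 kJ

Step 1 (isochoric): W = 0 (constant volume).
After step 1: P = 376.7 kPa (V unchanged).
Step 2 (isothermal): W = P₁V₁ ln(V₂/V₁) = (5651) ln(44.6/15) = 6158 J.
W_total = 0 + 6158 = 6158 J.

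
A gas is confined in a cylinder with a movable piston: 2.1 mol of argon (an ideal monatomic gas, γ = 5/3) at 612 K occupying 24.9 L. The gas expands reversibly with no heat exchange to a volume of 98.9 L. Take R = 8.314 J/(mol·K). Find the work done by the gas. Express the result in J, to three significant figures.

Adiabatic: TV^(γ−1) = const with γ = 5/3.
T₂ = T₁ (V₁/V₂)^(γ−1) = 612 × (24.9/98.9)^0.667 = 612 × 0.3987 = 244 K.
W_by = nCᵥ(T₁ − T₂) = (2.1)(12.47)(612 − 244) = 9637 J.

W ≈ 9640 J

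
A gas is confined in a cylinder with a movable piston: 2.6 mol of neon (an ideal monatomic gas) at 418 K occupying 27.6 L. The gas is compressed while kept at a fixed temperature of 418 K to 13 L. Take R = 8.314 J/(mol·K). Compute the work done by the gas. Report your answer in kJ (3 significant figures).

W ≈ -6.80 kJ

Isothermal: W = nRT ln(V₂/V₁).
W = (2.6)(8.314)(418) × ln(13/27.6)
  = 9036 × -0.7529
W_by_gas = -6803 J.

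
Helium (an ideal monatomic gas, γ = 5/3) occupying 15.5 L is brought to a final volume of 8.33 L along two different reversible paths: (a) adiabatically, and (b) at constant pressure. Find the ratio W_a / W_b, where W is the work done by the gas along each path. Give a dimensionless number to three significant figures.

Path (a) adiabatic: W = P₁V₁(1 − (V₁/V₂)^(γ−1))/(γ−1) → W_a/(P₁V₁) = -0.7693.
Path (b) isobaric: W = P₁(V₂ − V₁) → W_b/(P₁V₁) = -0.4626.
W_a / W_b = -0.7693 / -0.4626 = 1.663.

W_a / W_b ≈ 1.66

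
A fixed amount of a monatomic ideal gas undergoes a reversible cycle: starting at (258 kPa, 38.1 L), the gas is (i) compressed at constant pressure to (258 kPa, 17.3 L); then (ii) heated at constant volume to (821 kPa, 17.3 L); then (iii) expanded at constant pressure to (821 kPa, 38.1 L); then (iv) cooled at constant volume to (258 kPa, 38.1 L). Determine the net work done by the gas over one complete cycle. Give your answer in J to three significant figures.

W_net ≈ 11700 J

Constant-volume legs do no work.
W(i) = (258)(17.3 − 38.1) = -5366 J; W(iii) = (821)(38.1 − 17.3) = 17077 J.
W_net = -5366 + 17077 = 11710 J (the clockwise enclosed area).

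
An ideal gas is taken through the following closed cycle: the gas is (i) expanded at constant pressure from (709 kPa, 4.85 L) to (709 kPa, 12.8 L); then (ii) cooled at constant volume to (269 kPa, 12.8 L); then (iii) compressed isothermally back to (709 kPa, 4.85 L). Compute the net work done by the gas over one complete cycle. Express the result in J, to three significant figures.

W_net ≈ 2300 J

Leg (i): W = PΔV = (709)(12.8 − 4.85) = 5637 J.
Leg (ii): W = 0.
Leg (iii): W = PᵢVᵢ ln(V_f/Vᵢ) = (3443) ln(4.85/12.8) = -3342 J.
W_net = 5637 − 3342 = 2295 J.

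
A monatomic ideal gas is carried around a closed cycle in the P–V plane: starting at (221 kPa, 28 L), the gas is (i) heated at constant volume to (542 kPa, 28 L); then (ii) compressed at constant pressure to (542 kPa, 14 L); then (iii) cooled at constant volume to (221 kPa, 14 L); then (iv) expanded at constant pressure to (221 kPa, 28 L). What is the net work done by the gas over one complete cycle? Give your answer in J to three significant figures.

W_net ≈ -4490 J

Constant-volume legs do no work.
W(ii) = (542)(14 − 28) = -7588 J; W(iv) = (221)(28 − 14) = 3094 J.
W_net = -7588 + 3094 = -4494 J (the counter-clockwise enclosed area).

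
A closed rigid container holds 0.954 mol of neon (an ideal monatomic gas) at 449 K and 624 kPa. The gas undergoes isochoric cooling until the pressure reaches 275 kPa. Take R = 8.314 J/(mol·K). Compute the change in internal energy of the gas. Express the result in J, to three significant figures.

ΔU ≈ -2990 J

Constant volume ⇒ W = 0, so Q = ΔU = nCᵥΔT with Cᵥ = 3R/2 = 12.47 J/(mol·K).
At constant V, T₂/T₁ = P₂/P₁ ⇒ ΔT = T₁(P₂/P₁ − 1) = 449·(275/624 − 1) = -251.1 K.
ΔU = (0.954)(12.47)(-251.1) = -2988 J.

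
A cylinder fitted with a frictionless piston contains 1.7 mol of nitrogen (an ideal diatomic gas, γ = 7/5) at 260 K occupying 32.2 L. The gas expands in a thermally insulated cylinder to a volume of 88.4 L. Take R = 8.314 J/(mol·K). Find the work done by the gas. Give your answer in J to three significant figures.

W ≈ 3050 J

Adiabatic: TV^(γ−1) = const with γ = 7/5.
T₂ = T₁ (V₁/V₂)^(γ−1) = 260 × (32.2/88.4)^0.4 = 260 × 0.6677 = 173.6 K.
W_by = nCᵥ(T₁ − T₂) = (1.7)(20.79)(260 − 173.6) = 3053 J.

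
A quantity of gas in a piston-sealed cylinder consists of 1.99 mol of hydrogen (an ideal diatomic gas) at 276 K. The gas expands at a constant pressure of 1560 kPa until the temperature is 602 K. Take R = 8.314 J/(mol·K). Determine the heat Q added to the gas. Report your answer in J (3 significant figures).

Isobaric: W = nRΔT = (1.99)(8.314)(326) = 5394 J.
ΔU = nCᵥΔT with Cᵥ = 5R/2: ΔU = (1.99)(20.79)(326) = 13484 J.
Q = ΔU + W = 13484 + 5394 = 18878 J.

Q ≈ 18900 J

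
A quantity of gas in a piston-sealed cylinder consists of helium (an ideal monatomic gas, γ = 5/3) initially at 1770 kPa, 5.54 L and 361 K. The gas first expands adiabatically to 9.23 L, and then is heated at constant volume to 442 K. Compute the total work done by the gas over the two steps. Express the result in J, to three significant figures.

W_total ≈ 4240 J

Step 1 (adiabatic): W = (P₁V₁ − P₂V₂)/(γ−1) = (9806 − 6977)/0.667 = 4243 J.
Step 2 (isochoric): W = 0 (constant volume).
W_total = 4243 + 0 = 4243 J.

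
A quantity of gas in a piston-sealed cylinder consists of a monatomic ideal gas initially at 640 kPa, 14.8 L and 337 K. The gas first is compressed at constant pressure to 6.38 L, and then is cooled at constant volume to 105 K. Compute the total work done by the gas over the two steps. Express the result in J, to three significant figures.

W_total ≈ -5390 J

Step 1 (isobaric): W = PΔV = (640 kPa)(6.38 − 14.8 L) = -5389 J.
Step 2 (isochoric): W = 0 (constant volume).
W_total = -5389 + 0 = -5389 J.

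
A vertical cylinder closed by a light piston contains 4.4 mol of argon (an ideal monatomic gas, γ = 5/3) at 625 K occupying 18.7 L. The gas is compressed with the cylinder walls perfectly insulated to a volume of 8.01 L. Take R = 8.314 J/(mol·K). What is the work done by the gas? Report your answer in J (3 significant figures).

Adiabatic: TV^(γ−1) = const with γ = 5/3.
T₂ = T₁ (V₁/V₂)^(γ−1) = 625 × (18.7/8.01)^0.667 = 625 × 1.76 = 1100 K.
W_by = nCᵥ(T₁ − T₂) = (4.4)(12.47)(625 − 1100) = -26059 J.

W ≈ -26100 J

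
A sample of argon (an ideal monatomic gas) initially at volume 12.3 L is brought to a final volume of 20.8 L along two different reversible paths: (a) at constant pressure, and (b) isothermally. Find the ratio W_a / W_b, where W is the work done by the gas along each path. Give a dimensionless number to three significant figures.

W_a / W_b ≈ 1.32

Path (a) isobaric: W = P₁(V₂ − V₁) → W_a/(P₁V₁) = 0.6911.
Path (b) isothermal: W = P₁V₁ ln(V₂/V₁) → W_b/(P₁V₁) = 0.5254.
W_a / W_b = 0.6911 / 0.5254 = 1.315.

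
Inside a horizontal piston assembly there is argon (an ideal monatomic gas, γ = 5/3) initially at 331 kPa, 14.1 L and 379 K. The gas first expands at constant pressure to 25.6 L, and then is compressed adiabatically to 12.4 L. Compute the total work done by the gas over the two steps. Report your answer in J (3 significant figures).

W_total ≈ -4090 J

Step 1 (isobaric): W = PΔV = (331 kPa)(25.6 − 14.1 L) = 3807 J.
After step 1: P = 331 kPa, V = 25.6 L, T = 688.1 K.
Step 2 (adiabatic): W = (P₁V₁ − P₂V₂)/(γ−1) = (8474 − 13739)/0.667 = -7898 J.
W_total = 3807 − 7898 = -4091 J.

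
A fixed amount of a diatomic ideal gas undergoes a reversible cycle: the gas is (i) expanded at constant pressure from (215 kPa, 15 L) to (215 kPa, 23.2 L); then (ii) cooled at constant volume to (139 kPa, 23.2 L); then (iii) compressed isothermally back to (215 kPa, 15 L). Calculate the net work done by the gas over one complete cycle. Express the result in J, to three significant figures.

Leg (i): W = PΔV = (215)(23.2 − 15) = 1763 J.
Leg (ii): W = 0.
Leg (iii): W = PᵢVᵢ ln(V_f/Vᵢ) = (3225) ln(15/23.2) = -1406 J.
W_net = 1763 − 1406 = 356.7 J.

W_net ≈ 357 J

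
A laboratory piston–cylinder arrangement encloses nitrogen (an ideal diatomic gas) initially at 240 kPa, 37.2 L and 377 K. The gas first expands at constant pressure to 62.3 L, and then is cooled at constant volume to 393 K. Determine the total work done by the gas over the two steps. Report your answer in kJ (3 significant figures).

W_total ≈ 6.02 kJ

Step 1 (isobaric): W = PΔV = (240 kPa)(62.3 − 37.2 L) = 6024 J.
Step 2 (isochoric): W = 0 (constant volume).
W_total = 6024 + 0 = 6024 J.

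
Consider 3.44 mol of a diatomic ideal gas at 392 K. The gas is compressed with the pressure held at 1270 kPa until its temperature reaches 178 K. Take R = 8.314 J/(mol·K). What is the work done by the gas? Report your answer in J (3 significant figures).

Isobaric: W = P ΔV = nR ΔT.
W = (3.44)(8.314)(178 − 392) = -6120 J.

W ≈ -6120 J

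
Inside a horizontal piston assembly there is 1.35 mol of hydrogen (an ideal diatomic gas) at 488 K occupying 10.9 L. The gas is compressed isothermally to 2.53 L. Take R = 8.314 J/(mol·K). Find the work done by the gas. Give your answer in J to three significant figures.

Isothermal: W = nRT ln(V₂/V₁).
W = (1.35)(8.314)(488) × ln(2.53/10.9)
  = 5477 × -1.461
W_by_gas = -8000 J.

W ≈ -8000 J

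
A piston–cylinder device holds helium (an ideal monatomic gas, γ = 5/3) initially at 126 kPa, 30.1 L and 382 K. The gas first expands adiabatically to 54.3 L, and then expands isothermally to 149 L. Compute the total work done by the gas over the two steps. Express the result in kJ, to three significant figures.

W_total ≈ 4.43 kJ

Step 1 (adiabatic): W = (P₁V₁ − P₂V₂)/(γ−1) = (3793 − 2559)/0.667 = 1850 J.
After step 1: P = 47.13 kPa, V = 54.3 L, T = 257.8 K.
Step 2 (isothermal): W = P₁V₁ ln(V₂/V₁) = (2559) ln(149/54.3) = 2583 J.
W_total = 1850 + 2583 = 4433 J.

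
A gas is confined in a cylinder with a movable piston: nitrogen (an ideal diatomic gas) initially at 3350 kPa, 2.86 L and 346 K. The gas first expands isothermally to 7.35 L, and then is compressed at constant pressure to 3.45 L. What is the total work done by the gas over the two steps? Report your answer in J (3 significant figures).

Step 1 (isothermal): W = P₁V₁ ln(V₂/V₁) = (9581) ln(7.35/2.86) = 9043 J.
After step 1: P = 1304 kPa, V = 7.35 L, T = 346 K.
Step 2 (isobaric): W = PΔV = (1304 kPa)(3.45 − 7.35 L) = -5084 J.
W_total = 9043 − 5084 = 3960 J.

W_total ≈ 3960 J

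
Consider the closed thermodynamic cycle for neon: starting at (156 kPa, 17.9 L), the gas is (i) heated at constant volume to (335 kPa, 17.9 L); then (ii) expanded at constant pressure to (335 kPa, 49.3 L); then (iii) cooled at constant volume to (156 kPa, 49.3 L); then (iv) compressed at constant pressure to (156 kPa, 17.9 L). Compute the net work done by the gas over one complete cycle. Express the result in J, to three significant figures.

W_net ≈ 5620 J

Constant-volume legs do no work.
W(ii) = (335)(49.3 − 17.9) = 10519 J; W(iv) = (156)(17.9 − 49.3) = -4898 J.
W_net = 10519 − 4898 = 5621 J (the clockwise enclosed area).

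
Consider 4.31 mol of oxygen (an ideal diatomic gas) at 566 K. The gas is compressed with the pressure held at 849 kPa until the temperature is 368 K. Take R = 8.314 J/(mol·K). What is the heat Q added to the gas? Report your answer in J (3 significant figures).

Q ≈ -24800 J

Isobaric: W = nRΔT = (4.31)(8.314)(-198) = -7095 J.
ΔU = nCᵥΔT with Cᵥ = 5R/2: ΔU = (4.31)(20.79)(-198) = -17738 J.
Q = ΔU + W = -17738 − 7095 = -24833 J.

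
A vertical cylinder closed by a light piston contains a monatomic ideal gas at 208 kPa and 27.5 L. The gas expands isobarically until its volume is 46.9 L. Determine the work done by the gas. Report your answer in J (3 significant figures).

W ≈ 4040 J

Isobaric: W = P ΔV.
W = (208 kPa)(46.9 − 27.5 L) = (208)(19.4) = 4035 J.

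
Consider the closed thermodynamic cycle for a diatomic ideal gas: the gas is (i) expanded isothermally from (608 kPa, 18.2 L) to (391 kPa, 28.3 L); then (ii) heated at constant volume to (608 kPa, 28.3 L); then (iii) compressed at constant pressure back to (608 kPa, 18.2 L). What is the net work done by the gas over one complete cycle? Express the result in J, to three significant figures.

Leg (i): W = PᵢVᵢ ln(V_f/Vᵢ) = (11066) ln(28.3/18.2) = 4885 J.
Leg (ii): W = 0.
Leg (iii): W = PΔV = (608)(18.2 − 28.3) = -6141 J.
W_net = 4885 − 6141 = -1256 J.

W_net ≈ -1260 J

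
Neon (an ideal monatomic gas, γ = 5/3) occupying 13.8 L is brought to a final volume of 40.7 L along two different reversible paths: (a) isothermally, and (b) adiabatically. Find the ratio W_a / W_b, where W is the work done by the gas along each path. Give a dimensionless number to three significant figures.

Path (a) isothermal: W = P₁V₁ ln(V₂/V₁) → W_a/(P₁V₁) = 1.082.
Path (b) adiabatic: W = P₁V₁(1 − (V₁/V₂)^(γ−1))/(γ−1) → W_b/(P₁V₁) = 0.7706.
W_a / W_b = 1.082 / 0.7706 = 1.403.

W_a / W_b ≈ 1.40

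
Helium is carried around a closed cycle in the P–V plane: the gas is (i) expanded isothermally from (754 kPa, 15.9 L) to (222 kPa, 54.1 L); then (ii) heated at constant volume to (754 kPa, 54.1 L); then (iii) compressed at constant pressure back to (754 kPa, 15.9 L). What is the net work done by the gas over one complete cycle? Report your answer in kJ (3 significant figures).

Leg (i): W = PᵢVᵢ ln(V_f/Vᵢ) = (11989) ln(54.1/15.9) = 14680 J.
Leg (ii): W = 0.
Leg (iii): W = PΔV = (754)(15.9 − 54.1) = -28803 J.
W_net = 14680 − 28803 = -14123 J.

W_net ≈ -14.1 kJ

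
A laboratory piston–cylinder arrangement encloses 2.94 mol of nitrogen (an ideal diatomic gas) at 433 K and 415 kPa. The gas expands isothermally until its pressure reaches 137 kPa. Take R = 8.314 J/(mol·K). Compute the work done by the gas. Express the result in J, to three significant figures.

W ≈ 11700 J

Isothermal process: W = nRT ln(V₂/V₁) = nRT ln(P₁/P₂).
W = (2.94)(8.314)(433) × ln(415/137)
  = 10584 × ln(3.029) = 10584 × 1.108
W_by_gas = 11730 J.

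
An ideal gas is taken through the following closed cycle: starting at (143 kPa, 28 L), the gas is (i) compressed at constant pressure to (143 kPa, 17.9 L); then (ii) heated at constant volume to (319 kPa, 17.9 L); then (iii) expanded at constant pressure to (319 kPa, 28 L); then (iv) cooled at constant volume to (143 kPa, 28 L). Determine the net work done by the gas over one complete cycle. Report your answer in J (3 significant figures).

W_net ≈ 1780 J

Constant-volume legs do no work.
W(i) = (143)(17.9 − 28) = -1444 J; W(iii) = (319)(28 − 17.9) = 3222 J.
W_net = -1444 + 3222 = 1778 J (the clockwise enclosed area).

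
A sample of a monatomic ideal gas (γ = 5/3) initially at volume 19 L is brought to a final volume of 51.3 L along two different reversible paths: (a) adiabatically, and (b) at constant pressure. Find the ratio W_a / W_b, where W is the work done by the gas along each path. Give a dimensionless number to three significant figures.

W_a / W_b ≈ 0.427

Path (a) adiabatic: W = P₁V₁(1 − (V₁/V₂)^(γ−1))/(γ−1) → W_a/(P₁V₁) = 0.7264.
Path (b) isobaric: W = P₁(V₂ − V₁) → W_b/(P₁V₁) = 1.7.
W_a / W_b = 0.7264 / 1.7 = 0.4273.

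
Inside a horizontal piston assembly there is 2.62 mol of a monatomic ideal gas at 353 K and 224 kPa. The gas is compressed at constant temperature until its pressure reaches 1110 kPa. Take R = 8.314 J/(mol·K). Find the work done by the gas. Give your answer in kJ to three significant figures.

Isothermal process: W = nRT ln(V₂/V₁) = nRT ln(P₁/P₂).
W = (2.62)(8.314)(353) × ln(224/1110)
  = 7689 × ln(0.2018) = 7689 × -1.6
W_by_gas = -12306 J.

W ≈ -12.3 kJ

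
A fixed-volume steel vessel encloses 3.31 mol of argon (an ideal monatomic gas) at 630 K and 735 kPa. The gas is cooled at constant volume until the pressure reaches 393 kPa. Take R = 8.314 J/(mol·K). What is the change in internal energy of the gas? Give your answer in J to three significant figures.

ΔU ≈ -12100 J

Constant volume ⇒ W = 0, so Q = ΔU = nCᵥΔT with Cᵥ = 3R/2 = 12.47 J/(mol·K).
At constant V, T₂/T₁ = P₂/P₁ ⇒ ΔT = T₁(P₂/P₁ − 1) = 630·(393/735 − 1) = -293.1 K.
ΔU = (3.31)(12.47)(-293.1) = -12101 J.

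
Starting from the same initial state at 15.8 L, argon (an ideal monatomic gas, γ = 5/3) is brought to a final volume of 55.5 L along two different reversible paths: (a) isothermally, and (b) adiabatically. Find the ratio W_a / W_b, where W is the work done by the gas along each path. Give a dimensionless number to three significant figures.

W_a / W_b ≈ 1.48

Path (a) isothermal: W = P₁V₁ ln(V₂/V₁) → W_a/(P₁V₁) = 1.256.
Path (b) adiabatic: W = P₁V₁(1 − (V₁/V₂)^(γ−1))/(γ−1) → W_b/(P₁V₁) = 0.8509.
W_a / W_b = 1.256 / 0.8509 = 1.477.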